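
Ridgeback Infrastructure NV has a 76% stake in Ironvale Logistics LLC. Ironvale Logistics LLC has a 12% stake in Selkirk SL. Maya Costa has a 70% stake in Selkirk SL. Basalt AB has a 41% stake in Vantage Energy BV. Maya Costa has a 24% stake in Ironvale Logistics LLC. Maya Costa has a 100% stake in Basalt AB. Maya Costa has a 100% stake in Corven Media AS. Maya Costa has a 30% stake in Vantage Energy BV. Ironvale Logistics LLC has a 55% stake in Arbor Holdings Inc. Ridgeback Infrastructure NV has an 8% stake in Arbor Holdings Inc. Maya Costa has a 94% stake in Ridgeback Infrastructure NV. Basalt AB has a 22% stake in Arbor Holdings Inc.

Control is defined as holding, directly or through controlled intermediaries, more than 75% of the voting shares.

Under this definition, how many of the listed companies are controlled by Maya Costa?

6

Maya holds 94% of Ridgeback, so Maya controls Ridgeback.
Maya holds 100% of Basalt, so Maya controls Basalt.
Maya and Ridgeback together hold 24% + 76% = 100% of Ironvale, so Maya controls Ironvale.
Maya holds 100% of Corven, so Maya controls Corven.
Maya and Ironvale together hold 70% + 12% = 82% of Selkirk, so Maya controls Selkirk.
Ridgeback and Ironvale and Basalt together hold 8% + 55% + 22% = 85% of Arbor, so Maya controls Arbor.
No other company's threshold is met.
Maya controls 6 companies.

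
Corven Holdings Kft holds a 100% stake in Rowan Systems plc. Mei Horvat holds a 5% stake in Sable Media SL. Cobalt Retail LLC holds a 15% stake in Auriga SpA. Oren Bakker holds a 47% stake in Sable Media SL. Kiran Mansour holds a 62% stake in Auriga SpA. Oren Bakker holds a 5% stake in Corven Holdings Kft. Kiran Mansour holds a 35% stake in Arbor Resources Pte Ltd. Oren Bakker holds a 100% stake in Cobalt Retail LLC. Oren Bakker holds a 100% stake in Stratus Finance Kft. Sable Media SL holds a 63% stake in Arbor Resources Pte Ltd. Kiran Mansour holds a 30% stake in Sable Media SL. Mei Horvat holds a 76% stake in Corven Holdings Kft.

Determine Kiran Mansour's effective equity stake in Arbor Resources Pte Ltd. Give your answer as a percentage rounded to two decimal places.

53.90%

Kiran reaches Arbor along 2 paths.
Direct stake: 35% = 35%.
Via Sable: 30% × 63% = 18.9%.
Total: 35% + 18.9% = 53.9%.
Rounded: 53.90%.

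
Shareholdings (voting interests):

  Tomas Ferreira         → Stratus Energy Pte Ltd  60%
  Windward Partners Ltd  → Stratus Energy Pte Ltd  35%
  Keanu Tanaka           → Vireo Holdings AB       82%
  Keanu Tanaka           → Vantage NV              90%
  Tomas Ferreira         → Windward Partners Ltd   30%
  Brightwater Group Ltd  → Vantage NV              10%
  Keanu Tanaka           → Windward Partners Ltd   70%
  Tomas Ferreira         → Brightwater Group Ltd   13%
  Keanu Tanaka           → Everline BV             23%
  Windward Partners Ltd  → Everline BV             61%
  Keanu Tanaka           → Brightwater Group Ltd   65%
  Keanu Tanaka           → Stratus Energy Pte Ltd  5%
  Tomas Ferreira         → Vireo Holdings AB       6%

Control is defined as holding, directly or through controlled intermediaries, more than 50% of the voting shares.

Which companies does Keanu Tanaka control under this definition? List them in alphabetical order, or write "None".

Brightwater Group Ltd, Everline BV, Vantage NV, Vireo Holdings AB, Windward Partners Ltd

Keanu holds 70% of Windward, so Keanu controls Windward.
Keanu holds 65% of Brightwater, so Keanu controls Brightwater.
Windward and Keanu together hold 61% + 23% = 84% of Everline, so Keanu controls Everline.
Brightwater and Keanu together hold 10% + 90% = 100% of Vantage, so Keanu controls Vantage.
Keanu holds 82% of Vireo, so Keanu controls Vireo.
No other company's threshold is met.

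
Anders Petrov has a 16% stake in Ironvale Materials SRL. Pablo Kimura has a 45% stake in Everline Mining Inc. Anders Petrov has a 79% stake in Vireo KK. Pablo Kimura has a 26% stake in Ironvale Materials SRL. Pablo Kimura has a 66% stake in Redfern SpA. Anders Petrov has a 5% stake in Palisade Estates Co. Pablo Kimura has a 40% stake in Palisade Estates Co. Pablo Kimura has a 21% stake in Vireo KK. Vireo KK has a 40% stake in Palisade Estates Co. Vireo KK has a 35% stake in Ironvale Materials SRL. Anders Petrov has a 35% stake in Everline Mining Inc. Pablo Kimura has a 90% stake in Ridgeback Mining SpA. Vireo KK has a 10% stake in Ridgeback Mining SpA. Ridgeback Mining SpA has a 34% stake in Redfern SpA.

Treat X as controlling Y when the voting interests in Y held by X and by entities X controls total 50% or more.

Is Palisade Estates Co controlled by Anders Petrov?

No

Anders holds 79% of Vireo, so Anders controls Vireo.
Anders and Vireo together hold 16% + 35% = 51% of Ironvale, so Anders controls Ironvale.
In Palisade, Anders's side holds only 5% + 40% = 45%, not ≥ 50%.
So Anders does not control Palisade.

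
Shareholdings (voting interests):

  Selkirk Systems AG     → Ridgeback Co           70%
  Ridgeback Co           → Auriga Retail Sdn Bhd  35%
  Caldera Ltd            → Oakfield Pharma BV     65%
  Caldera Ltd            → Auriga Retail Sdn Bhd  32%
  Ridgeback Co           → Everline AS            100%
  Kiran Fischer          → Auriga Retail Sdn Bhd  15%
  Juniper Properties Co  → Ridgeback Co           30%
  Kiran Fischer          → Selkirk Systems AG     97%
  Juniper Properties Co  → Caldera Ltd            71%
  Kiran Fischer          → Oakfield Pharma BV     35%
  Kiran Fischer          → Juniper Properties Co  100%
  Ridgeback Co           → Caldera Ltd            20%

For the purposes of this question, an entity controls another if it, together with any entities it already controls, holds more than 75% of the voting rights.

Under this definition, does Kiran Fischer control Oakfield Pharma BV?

Kiran holds 100% of Juniper, so Kiran controls Juniper.
Kiran holds 97% of Selkirk, so Kiran controls Selkirk.
Juniper and Selkirk together hold 30% + 70% = 100% of Ridgeback, so Kiran controls Ridgeback.
Ridgeback and Juniper together hold 20% + 71% = 91% of Caldera, so Kiran controls Caldera.
Kiran and Caldera together hold 35% + 65% = 100% of Oakfield, so Kiran controls Oakfield.

Yes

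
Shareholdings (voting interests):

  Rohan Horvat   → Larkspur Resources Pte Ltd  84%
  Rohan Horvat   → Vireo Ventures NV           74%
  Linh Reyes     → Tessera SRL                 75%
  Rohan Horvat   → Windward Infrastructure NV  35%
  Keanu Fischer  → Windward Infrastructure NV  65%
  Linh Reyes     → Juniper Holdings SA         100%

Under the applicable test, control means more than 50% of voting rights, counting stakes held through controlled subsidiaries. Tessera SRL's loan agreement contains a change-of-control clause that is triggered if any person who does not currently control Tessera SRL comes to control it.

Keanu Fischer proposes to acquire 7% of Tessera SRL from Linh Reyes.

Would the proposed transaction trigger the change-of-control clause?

The purchase adds only to Keanu's holdings (Linh's stake shrinks), so Keanu is the only person who could newly come to control Tessera.
Keanu holds 65% of Windward, so Keanu controls Windward.
Neither Keanu nor any entity Keanu controls holds any voting interest in Tessera.
So before the transaction, Keanu does not control Tessera.
After the purchase, Keanu holds 7% of Tessera directly, and Linh's stake falls to 68%.
After the transaction, Keanu's side holds 7% of Tessera, not > 50%, so Keanu still does not control Tessera.
No new person acquires control, so the clause is not triggered.

No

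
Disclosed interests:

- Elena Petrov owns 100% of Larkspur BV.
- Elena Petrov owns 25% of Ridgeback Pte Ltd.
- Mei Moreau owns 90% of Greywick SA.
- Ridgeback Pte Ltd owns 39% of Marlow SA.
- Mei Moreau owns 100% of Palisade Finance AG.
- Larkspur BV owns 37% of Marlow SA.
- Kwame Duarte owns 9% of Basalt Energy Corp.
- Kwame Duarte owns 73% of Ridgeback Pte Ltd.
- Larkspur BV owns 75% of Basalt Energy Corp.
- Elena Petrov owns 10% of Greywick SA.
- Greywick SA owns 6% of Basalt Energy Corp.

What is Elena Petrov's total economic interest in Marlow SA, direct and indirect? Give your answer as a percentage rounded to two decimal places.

46.75%

Elena reaches Marlow along 2 paths.
Via Ridgeback: 25% × 39% = 9.75%.
Via Larkspur: 100% × 37% = 37%.
Total: 9.75% + 37% = 46.75%.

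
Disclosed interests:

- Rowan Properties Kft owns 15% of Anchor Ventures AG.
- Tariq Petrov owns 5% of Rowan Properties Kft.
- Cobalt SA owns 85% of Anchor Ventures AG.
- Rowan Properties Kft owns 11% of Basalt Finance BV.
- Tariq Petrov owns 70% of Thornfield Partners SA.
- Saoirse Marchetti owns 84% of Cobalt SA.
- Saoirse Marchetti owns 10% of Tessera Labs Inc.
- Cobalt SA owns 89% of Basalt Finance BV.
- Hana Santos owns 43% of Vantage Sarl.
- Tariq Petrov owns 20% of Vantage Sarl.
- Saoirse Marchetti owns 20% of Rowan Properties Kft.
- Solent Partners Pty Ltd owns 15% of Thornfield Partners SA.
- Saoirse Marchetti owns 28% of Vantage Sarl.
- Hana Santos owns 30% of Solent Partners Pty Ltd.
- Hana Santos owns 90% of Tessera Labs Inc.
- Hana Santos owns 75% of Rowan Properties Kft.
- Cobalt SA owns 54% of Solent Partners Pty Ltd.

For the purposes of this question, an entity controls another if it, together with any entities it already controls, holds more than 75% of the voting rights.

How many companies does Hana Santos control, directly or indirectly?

1

Hana holds 90% of Tessera, so Hana controls Tessera.
No other company's threshold is met.
Hana controls 1 company.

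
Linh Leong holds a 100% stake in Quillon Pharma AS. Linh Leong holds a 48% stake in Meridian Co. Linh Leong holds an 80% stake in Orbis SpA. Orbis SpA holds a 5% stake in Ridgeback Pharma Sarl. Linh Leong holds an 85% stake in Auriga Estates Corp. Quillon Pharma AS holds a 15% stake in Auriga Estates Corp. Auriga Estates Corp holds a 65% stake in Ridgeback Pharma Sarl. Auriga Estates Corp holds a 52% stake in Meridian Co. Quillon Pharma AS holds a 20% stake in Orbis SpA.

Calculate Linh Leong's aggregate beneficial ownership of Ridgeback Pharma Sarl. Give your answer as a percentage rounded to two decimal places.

Linh reaches Ridgeback along 4 paths.
Via Quillon → Orbis: 100% × 20% × 5% = 1%.
Via Orbis: 80% × 5% = 4%.
Via Quillon → Auriga: 100% × 15% × 65% = 9.75%.
Via Auriga: 85% × 65% = 55.25%.
Total: 1% + 4% + 9.75% + 55.25% = 70%.
Rounded: 70.00%.

70.00%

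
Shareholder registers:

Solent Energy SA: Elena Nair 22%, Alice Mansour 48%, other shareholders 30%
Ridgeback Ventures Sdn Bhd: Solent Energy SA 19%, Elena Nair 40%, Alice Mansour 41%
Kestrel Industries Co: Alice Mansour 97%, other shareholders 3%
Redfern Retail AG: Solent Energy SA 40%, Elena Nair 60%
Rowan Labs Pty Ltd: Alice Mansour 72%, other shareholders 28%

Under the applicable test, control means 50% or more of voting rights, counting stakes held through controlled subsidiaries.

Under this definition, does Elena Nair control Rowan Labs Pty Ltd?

No

Elena holds 60% of Redfern, so Elena controls Redfern.
Neither Elena nor any entity Elena controls holds any voting interest in Rowan.
So Elena does not control Rowan.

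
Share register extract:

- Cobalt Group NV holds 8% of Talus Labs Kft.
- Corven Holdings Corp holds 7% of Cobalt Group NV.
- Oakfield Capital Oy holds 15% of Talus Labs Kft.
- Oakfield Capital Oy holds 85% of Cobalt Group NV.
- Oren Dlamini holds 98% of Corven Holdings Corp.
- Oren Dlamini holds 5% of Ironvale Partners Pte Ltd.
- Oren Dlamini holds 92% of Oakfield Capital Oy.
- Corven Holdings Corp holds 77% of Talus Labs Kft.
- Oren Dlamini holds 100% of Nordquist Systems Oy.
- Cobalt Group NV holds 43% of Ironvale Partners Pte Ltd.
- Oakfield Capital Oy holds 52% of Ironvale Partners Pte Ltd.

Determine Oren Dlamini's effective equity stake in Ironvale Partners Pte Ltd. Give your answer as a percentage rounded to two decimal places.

89.42%

Oren reaches Ironvale along 4 paths.
Via Oakfield: 92% × 52% = 47.84%.
Direct stake: 5% = 5%.
Via Oakfield → Cobalt: 92% × 85% × 43% = 33.626%.
Via Corven → Cobalt: 98% × 7% × 43% = 2.9498%.
Total: 47.84% + 5% + 33.626% + 2.9498% = 89.4158%.
Rounded: 89.42%.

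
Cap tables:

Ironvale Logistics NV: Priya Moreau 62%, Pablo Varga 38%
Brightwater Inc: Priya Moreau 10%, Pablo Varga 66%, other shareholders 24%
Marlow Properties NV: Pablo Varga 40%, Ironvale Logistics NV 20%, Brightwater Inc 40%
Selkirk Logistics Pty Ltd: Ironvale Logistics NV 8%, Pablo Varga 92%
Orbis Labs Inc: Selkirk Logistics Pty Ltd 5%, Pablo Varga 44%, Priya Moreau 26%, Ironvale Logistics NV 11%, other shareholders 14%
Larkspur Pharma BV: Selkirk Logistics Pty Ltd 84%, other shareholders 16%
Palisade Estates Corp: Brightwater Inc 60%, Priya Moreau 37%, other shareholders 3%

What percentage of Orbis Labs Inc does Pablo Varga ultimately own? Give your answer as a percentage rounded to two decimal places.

Pablo reaches Orbis along 4 paths.
Via Ironvale → Selkirk: 38% × 8% × 5% = 0.152%.
Via Selkirk: 92% × 5% = 4.6%.
Direct stake: 44% = 44%.
Via Ironvale: 38% × 11% = 4.18%.
Total: 0.152% + 4.6% + 44% + 4.18% = 52.932%.
Rounded: 52.93%.

52.93%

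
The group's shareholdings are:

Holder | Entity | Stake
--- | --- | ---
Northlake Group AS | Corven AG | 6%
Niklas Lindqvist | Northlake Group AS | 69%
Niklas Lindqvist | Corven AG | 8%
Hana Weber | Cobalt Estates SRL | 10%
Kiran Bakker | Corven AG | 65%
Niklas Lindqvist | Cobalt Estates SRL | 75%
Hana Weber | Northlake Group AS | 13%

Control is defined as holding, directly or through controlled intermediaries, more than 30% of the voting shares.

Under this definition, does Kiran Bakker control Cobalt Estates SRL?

No

Kiran holds 65% of Corven, so Kiran controls Corven.
Neither Kiran nor any entity Kiran controls holds any voting interest in Cobalt.
So Kiran does not control Cobalt.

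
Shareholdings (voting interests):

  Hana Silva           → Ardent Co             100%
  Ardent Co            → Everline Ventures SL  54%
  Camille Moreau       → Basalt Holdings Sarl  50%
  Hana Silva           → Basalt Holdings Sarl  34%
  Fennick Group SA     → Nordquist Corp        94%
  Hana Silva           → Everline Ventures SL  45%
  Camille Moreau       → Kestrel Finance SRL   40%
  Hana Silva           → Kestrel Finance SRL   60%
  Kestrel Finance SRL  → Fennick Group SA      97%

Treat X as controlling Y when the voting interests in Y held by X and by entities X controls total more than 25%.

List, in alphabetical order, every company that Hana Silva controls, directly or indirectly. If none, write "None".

Ardent Co, Basalt Holdings Sarl, Everline Ventures SL, Fennick Group SA, Kestrel Finance SRL, Nordquist Corp

Hana holds 34% of Basalt, so Hana controls Basalt.
Hana holds 60% of Kestrel, so Hana controls Kestrel.
Hana holds 100% of Ardent, so Hana controls Ardent.
Kestrel holds 97% of Fennick, so Hana controls Fennick.
Ardent and Hana together hold 54% + 45% = 99% of Everline, so Hana controls Everline.
Fennick holds 94% of Nordquist, so Hana controls Nordquist.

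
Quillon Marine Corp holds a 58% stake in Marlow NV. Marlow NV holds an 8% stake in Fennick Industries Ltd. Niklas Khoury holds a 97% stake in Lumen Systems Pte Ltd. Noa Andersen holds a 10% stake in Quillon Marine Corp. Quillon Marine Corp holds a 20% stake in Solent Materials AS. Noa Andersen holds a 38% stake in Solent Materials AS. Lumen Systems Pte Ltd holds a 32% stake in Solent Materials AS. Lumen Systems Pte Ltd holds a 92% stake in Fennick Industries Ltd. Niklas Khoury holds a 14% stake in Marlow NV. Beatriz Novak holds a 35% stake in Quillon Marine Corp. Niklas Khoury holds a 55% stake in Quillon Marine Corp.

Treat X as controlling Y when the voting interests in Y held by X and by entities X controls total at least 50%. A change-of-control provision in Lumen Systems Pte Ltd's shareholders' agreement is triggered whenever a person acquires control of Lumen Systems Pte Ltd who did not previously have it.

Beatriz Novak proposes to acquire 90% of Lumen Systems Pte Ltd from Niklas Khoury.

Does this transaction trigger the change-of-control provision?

Yes

The purchase adds only to Beatriz's holdings (Niklas's stake shrinks), so Beatriz is the only person who could newly come to control Lumen.
Beatriz's largest direct stake is 35% in Quillon, which does not meet the threshold, so Beatriz controls no company.
Neither Beatriz nor any entity Beatriz controls holds any voting interest in Lumen.
So before the transaction, Beatriz does not control Lumen.
After the purchase, Beatriz holds 90% of Lumen directly, and Niklas's stake falls to 7%.
Beatriz holds 90% of Lumen, so Beatriz controls Lumen.
Beatriz did not control Lumen before and does after, so the clause is triggered.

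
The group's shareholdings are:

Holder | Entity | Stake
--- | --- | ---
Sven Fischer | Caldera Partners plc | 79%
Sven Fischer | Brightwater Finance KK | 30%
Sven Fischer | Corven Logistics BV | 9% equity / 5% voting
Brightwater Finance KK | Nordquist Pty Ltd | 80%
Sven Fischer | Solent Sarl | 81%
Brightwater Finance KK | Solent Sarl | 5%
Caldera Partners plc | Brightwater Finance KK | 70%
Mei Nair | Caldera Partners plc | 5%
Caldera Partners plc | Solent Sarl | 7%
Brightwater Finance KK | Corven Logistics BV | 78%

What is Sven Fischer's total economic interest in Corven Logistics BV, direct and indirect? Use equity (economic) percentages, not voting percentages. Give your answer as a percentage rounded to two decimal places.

Sven reaches Corven along 3 paths.
Via Caldera → Brightwater: 79% × 70% × 78% = 43.134%.
Via Brightwater: 30% × 78% = 23.4%.
Direct stake: 9% = 9%.
Total: 43.134% + 23.4% + 9% = 75.534%.
Rounded: 75.53%.

75.53%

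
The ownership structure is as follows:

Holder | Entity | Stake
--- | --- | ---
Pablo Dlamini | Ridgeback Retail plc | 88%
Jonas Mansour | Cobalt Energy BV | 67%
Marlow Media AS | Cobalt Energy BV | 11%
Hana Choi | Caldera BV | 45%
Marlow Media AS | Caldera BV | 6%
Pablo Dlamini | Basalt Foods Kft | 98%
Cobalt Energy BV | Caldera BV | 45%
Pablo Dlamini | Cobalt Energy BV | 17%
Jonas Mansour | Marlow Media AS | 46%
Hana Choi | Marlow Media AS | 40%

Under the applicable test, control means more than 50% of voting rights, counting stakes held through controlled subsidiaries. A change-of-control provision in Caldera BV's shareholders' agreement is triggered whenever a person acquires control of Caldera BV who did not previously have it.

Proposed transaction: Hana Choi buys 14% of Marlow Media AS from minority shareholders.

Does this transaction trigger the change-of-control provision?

The purchase changes only Hana's holdings, so Hana is the only person who could newly come to control Caldera.
Hana's largest direct stake is 45% in Caldera, which does not meet the threshold, so Hana controls no company.
In Caldera, Hana's side holds only 45%, not > 50%.
So before the transaction, Hana does not control Caldera.
After the purchase, Hana's direct stake in Marlow rises to 40% + 14% = 54%.
Hana holds 54% of Marlow, so Hana controls Marlow.
Hana and Marlow together hold 45% + 6% = 51% of Caldera, so Hana controls Caldera.
Hana did not control Caldera before and does after, so the clause is triggered.

Yes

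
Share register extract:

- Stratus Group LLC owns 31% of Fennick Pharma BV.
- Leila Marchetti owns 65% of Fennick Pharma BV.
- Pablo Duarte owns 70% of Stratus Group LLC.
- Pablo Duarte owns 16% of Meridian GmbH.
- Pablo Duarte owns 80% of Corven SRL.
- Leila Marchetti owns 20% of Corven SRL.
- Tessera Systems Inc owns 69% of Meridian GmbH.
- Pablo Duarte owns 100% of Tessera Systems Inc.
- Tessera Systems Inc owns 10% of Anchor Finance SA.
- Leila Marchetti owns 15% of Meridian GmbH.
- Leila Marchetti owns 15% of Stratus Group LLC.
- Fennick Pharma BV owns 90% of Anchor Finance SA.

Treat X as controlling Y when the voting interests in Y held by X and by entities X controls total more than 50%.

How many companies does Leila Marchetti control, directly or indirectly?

Leila holds 65% of Fennick, so Leila controls Fennick.
Fennick holds 90% of Anchor, so Leila controls Anchor.
No other company's threshold is met.
Leila controls 2 companies.

2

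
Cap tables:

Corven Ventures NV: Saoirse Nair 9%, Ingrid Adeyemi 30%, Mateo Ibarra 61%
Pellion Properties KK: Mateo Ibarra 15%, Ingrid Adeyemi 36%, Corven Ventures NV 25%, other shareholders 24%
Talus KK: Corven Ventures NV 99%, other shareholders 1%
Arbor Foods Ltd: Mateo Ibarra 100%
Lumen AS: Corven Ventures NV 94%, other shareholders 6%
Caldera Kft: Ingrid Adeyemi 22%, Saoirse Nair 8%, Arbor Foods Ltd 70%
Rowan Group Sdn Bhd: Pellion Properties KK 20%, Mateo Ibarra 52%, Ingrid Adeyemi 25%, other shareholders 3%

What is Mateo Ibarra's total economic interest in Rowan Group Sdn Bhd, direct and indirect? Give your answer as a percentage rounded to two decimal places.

Mateo reaches Rowan along 3 paths.
Via Pellion: 15% × 20% = 3%.
Via Corven → Pellion: 61% × 25% × 20% = 3.05%.
Direct stake: 52% = 52%.
Total: 3% + 3.05% + 52% = 58.05%.

58.05%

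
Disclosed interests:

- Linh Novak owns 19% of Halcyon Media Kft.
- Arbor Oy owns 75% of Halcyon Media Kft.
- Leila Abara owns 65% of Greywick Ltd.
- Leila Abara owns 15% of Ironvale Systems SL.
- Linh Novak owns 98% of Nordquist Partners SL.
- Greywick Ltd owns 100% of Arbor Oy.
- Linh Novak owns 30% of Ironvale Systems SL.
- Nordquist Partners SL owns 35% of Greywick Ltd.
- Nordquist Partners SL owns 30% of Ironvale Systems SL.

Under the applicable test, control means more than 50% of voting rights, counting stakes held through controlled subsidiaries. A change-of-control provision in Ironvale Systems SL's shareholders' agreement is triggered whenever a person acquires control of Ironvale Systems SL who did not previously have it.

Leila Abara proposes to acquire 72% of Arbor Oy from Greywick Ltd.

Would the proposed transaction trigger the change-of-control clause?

The purchase adds only to Leila's holdings (Greywick's stake shrinks), so Leila is the only person who could newly come to control Ironvale.
Leila holds 65% of Greywick, so Leila controls Greywick.
Greywick holds 100% of Arbor, so Leila controls Arbor.
Arbor holds 75% of Halcyon, so Leila controls Halcyon.
In Ironvale, Leila's side holds only 15%, not > 50%.
So before the transaction, Leila does not control Ironvale.
After the purchase, Leila holds 72% of Arbor directly, and Greywick's stake falls to 28%.
Greywick and Leila together hold 28% + 72% = 100% of Arbor, so Leila controls Arbor.
After the transaction, Leila's side holds 15% of Ironvale, not > 50%, so Leila still does not control Ironvale.
No new person acquires control, so the clause is not triggered.

No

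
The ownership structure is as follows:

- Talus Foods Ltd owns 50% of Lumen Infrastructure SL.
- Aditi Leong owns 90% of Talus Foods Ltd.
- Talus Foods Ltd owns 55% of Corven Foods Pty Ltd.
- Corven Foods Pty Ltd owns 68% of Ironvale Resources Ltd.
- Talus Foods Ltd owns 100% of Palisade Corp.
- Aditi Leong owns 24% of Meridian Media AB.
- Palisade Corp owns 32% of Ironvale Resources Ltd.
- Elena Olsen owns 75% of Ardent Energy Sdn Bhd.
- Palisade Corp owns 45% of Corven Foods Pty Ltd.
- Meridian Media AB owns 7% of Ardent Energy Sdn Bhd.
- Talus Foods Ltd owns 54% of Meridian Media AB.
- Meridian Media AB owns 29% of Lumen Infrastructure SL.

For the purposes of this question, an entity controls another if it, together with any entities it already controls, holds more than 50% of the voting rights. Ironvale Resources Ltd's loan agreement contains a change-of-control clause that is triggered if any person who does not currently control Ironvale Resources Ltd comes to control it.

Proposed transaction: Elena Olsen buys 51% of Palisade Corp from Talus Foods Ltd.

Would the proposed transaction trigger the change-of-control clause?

The purchase adds only to Elena's holdings (Talus's stake shrinks), so Elena is the only person who could newly come to control Ironvale.
Elena holds 75% of Ardent, so Elena controls Ardent.
Neither Elena nor any entity Elena controls holds any voting interest in Ironvale.
So before the transaction, Elena does not control Ironvale.
After the purchase, Elena holds 51% of Palisade directly, and Talus's stake falls to 49%.
Elena holds 51% of Palisade, so Elena controls Palisade.
After the transaction, Elena's side holds 32% of Ironvale, not > 50%, so Elena still does not control Ironvale.
No new person acquires control, so the clause is not triggered.

No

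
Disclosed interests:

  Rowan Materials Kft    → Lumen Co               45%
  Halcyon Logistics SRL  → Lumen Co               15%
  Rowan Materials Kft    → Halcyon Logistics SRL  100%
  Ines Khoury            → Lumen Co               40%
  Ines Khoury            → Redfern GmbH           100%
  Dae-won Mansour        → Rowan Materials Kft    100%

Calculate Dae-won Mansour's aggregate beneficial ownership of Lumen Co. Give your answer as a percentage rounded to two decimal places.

Dae-won reaches Lumen along 2 paths.
Via Rowan → Halcyon: 100% × 100% × 15% = 15%.
Via Rowan: 100% × 45% = 45%.
Total: 15% + 45% = 60%.
Rounded: 60.00%.

60.00%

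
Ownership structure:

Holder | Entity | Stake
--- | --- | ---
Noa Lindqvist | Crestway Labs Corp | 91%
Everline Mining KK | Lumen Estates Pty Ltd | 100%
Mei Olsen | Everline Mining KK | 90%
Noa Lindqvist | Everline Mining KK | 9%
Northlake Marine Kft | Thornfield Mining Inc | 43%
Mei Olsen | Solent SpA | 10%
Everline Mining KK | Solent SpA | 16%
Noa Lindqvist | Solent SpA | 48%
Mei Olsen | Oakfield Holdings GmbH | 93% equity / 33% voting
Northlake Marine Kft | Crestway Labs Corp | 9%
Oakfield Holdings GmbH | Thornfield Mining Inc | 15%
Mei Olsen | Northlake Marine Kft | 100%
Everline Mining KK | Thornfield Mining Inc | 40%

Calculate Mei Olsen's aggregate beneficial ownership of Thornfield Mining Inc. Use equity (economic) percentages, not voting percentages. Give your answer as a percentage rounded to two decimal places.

92.95%

Mei reaches Thornfield along 3 paths.
Via Everline: 90% × 40% = 36%.
Via Northlake: 100% × 43% = 43%.
Via Oakfield: 93% × 15% = 13.95%.
Total: 36% + 43% + 13.95% = 92.95%.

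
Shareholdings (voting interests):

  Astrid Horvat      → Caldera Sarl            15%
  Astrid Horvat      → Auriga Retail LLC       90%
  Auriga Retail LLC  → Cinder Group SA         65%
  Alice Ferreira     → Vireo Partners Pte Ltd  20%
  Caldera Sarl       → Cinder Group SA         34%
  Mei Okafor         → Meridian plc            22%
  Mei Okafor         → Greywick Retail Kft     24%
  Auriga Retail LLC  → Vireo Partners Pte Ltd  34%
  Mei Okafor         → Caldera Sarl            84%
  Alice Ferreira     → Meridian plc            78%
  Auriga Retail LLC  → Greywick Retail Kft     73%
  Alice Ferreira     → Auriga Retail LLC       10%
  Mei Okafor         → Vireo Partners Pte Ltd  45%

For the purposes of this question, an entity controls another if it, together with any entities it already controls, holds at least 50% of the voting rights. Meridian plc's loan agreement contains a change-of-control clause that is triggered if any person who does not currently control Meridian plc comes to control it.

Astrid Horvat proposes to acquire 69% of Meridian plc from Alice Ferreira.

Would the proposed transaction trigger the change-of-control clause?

The purchase adds only to Astrid's holdings (Alice's stake shrinks), so Astrid is the only person who could newly come to control Meridian.
Astrid holds 90% of Auriga, so Astrid controls Auriga.
Auriga holds 73% of Greywick, so Astrid controls Greywick.
Auriga holds 65% of Cinder, so Astrid controls Cinder.
Neither Astrid nor any entity Astrid controls holds any voting interest in Meridian.
So before the transaction, Astrid does not control Meridian.
After the purchase, Astrid holds 69% of Meridian directly, and Alice's stake falls to 9%.
Astrid holds 69% of Meridian, so Astrid controls Meridian.
Astrid did not control Meridian before and does after, so the clause is triggered.

Yes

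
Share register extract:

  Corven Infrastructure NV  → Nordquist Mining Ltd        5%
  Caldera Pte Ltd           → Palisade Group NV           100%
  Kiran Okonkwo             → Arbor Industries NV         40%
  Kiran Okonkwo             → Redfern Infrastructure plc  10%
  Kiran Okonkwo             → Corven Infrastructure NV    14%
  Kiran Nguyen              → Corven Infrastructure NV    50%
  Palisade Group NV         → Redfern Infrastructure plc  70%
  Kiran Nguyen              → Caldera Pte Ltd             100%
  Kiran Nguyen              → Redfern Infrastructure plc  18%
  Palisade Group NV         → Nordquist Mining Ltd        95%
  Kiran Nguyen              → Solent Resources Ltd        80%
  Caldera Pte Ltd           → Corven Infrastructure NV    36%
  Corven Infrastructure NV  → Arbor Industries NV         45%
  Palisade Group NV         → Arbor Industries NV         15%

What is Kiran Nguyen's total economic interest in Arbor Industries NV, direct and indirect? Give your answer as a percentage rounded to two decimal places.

53.70%

Kiran Nguyen reaches Arbor along 3 paths.
Via Caldera → Palisade: 100% × 100% × 15% = 15%.
Via Caldera → Corven: 100% × 36% × 45% = 16.2%.
Via Corven: 50% × 45% = 22.5%.
Total: 15% + 16.2% + 22.5% = 53.7%.
Rounded: 53.70%.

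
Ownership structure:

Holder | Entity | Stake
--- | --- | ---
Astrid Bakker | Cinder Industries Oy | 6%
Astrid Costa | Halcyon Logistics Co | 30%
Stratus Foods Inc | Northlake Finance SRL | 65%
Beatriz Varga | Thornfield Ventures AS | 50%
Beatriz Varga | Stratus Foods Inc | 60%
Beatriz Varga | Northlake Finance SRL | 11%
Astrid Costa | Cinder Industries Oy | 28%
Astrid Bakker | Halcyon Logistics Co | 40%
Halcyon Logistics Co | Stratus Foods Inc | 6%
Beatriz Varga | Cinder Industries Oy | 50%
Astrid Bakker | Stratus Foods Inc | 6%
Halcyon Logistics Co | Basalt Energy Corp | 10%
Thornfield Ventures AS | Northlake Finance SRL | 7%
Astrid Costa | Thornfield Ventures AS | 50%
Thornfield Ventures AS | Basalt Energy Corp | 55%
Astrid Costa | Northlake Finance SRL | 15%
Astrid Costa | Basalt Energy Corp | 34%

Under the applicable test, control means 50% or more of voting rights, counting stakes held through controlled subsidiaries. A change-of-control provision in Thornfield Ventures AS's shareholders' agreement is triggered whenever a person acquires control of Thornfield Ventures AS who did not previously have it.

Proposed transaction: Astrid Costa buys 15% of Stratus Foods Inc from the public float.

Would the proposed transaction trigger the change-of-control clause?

No

The purchase changes only Astrid Costa's holdings, so Astrid Costa is the only person who could newly come to control Thornfield.
Astrid Costa holds 50% of Thornfield, so Astrid Costa controls Thornfield.
So Astrid Costa already controls Thornfield before the transaction.
After the purchase, Astrid Costa holds 15% of Stratus directly.
Astrid Costa controlled Thornfield already, so this is not a new person acquiring control; every other person's position is unchanged or reduced.
No new person acquires control, so the clause is not triggered.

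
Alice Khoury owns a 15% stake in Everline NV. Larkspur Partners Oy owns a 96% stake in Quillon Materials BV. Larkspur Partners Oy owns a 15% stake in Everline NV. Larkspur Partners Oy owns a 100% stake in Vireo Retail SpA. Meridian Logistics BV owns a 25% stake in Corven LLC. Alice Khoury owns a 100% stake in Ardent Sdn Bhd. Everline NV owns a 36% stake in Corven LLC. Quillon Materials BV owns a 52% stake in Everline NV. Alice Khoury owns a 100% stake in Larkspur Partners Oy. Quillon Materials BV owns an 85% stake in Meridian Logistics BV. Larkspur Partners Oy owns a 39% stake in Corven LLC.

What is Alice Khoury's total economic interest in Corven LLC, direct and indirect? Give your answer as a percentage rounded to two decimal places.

88.17%

Alice reaches Corven along 5 paths.
Via Larkspur: 100% × 39% = 39%.
Via Larkspur → Everline: 100% × 15% × 36% = 5.4%.
Via Everline: 15% × 36% = 5.4%.
Via Larkspur → Quillon → Everline: 100% × 96% × 52% × 36% = 17.9712%.
Via Larkspur → Quillon → Meridian: 100% × 96% × 85% × 25% = 20.4%.
Total: 39% + 5.4% + 5.4% + 17.9712% + 20.4% = 88.1712%.
Rounded: 88.17%.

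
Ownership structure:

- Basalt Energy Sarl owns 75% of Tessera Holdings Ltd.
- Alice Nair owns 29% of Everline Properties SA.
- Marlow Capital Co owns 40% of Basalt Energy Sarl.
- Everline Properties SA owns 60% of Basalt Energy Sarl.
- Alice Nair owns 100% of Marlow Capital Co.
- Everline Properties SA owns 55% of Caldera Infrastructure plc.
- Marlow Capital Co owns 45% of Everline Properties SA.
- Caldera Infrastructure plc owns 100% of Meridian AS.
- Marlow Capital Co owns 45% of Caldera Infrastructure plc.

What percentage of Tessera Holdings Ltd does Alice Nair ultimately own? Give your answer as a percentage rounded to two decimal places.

Alice reaches Tessera along 3 paths.
Via Marlow → Everline → Basalt: 100% × 45% × 60% × 75% = 20.25%.
Via Everline → Basalt: 29% × 60% × 75% = 13.05%.
Via Marlow → Basalt: 100% × 40% × 75% = 30%.
Total: 20.25% + 13.05% + 30% = 63.3%.
Rounded: 63.30%.

63.30%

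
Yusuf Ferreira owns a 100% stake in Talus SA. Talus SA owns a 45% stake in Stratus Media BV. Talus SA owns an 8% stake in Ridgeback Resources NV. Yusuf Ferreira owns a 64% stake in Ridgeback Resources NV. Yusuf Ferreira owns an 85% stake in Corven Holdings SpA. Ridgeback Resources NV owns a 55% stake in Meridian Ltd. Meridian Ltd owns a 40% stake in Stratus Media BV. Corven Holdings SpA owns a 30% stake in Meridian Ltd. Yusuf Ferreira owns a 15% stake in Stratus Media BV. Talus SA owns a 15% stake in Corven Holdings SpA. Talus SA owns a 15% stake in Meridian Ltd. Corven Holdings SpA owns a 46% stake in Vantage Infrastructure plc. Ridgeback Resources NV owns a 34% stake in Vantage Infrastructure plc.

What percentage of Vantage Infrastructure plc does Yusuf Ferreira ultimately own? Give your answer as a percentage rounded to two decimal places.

Yusuf reaches Vantage along 4 paths.
Via Talus → Corven: 100% × 15% × 46% = 6.9%.
Via Corven: 85% × 46% = 39.1%.
Via Talus → Ridgeback: 100% × 8% × 34% = 2.72%.
Via Ridgeback: 64% × 34% = 21.76%.
Total: 6.9% + 39.1% + 2.72% + 21.76% = 70.48%.

70.48%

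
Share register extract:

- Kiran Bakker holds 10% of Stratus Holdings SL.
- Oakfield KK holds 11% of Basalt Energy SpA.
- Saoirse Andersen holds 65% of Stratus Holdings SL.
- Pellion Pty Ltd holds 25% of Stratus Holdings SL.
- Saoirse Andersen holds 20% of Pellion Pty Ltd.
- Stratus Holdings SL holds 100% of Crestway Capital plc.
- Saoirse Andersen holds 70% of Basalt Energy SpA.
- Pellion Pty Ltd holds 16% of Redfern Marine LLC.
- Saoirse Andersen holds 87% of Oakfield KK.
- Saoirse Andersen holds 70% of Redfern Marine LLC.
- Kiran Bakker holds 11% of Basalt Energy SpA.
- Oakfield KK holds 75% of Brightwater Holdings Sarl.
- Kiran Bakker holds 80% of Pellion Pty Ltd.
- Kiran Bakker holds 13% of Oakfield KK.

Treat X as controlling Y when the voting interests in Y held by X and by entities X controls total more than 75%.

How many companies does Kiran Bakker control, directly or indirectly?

Kiran holds 80% of Pellion, so Kiran controls Pellion.
No other company's threshold is met.
Kiran controls 1 company.

1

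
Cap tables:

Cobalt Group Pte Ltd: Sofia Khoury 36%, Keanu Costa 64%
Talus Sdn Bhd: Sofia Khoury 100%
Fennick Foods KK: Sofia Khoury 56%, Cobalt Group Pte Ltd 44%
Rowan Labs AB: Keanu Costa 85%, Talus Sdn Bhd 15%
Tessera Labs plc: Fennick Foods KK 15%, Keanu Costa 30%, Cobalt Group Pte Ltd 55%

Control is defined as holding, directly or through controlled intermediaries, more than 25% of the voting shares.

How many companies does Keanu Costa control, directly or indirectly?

4

Keanu holds 64% of Cobalt, so Keanu controls Cobalt.
Cobalt holds 44% of Fennick, so Keanu controls Fennick.
Keanu holds 85% of Rowan, so Keanu controls Rowan.
Fennick and Keanu and Cobalt together hold 15% + 30% + 55% = 100% of Tessera, so Keanu controls Tessera.
No other company's threshold is met.
Keanu controls 4 companies.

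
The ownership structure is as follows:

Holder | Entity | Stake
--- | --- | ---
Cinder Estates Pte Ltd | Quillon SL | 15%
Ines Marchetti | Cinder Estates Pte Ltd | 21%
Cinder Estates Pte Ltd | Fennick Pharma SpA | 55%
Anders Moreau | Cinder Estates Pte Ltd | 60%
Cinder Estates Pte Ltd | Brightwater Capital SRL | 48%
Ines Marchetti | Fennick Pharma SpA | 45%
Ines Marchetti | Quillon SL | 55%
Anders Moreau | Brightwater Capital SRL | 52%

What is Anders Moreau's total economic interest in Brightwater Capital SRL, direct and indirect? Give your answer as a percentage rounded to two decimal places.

Anders reaches Brightwater along 2 paths.
Via Cinder: 60% × 48% = 28.8%.
Direct stake: 52% = 52%.
Total: 28.8% + 52% = 80.8%.
Rounded: 80.80%.

80.80%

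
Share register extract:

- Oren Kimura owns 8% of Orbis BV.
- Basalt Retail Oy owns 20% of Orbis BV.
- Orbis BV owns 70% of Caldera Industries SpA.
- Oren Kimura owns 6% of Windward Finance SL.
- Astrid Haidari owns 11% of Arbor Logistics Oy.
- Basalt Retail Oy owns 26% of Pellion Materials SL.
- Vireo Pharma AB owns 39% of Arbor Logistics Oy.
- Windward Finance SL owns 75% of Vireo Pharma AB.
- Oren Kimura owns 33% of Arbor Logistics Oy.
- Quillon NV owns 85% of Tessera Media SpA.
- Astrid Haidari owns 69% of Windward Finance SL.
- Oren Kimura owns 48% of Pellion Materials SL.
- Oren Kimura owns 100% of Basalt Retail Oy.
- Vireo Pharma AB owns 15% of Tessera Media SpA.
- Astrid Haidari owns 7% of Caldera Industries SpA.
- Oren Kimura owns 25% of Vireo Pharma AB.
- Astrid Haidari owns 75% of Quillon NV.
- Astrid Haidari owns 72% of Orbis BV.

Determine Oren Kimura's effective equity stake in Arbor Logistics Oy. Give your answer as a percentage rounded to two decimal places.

Oren reaches Arbor along 3 paths.
Via Vireo: 25% × 39% = 9.75%.
Via Windward → Vireo: 6% × 75% × 39% = 1.755%.
Direct stake: 33% = 33%.
Total: 9.75% + 1.755% + 33% = 44.505%.
Rounded: 44.51%.

44.51%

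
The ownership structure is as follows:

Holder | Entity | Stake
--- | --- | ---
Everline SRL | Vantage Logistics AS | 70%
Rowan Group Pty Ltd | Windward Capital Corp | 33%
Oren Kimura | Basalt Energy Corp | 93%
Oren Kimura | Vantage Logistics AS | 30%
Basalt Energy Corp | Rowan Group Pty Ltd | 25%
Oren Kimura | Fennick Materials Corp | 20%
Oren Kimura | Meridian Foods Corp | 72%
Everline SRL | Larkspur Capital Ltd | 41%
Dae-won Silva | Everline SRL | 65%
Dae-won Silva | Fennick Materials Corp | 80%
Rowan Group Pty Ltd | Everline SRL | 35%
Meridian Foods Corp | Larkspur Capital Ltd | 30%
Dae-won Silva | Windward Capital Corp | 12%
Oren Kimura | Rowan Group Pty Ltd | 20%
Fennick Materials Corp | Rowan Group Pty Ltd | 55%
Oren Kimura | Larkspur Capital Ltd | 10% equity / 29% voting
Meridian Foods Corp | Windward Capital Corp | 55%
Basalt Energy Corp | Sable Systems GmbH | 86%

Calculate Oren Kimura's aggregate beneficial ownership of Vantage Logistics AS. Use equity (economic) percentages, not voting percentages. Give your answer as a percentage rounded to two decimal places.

Oren reaches Vantage along 4 paths.
Via Rowan → Everline: 20% × 35% × 70% = 4.9%.
Via Basalt → Rowan → Everline: 93% × 25% × 35% × 70% = 5.69625%.
Via Fennick → Rowan → Everline: 20% × 55% × 35% × 70% = 2.695%.
Direct stake: 30% = 30%.
Total: 4.9% + 5.69625% + 2.695% + 30% = 43.29125%.
Rounded: 43.29%.

43.29%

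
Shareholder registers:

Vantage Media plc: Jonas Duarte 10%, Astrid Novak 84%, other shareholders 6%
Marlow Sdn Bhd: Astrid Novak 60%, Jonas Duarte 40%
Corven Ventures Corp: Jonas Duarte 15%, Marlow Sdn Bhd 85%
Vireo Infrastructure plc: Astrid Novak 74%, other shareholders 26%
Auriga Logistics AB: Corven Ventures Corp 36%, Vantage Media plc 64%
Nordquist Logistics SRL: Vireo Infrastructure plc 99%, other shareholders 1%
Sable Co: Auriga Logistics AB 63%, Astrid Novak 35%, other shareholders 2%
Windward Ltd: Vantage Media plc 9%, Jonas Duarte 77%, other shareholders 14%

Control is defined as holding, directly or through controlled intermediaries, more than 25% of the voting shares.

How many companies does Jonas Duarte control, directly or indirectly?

5

Jonas holds 40% of Marlow, so Jonas controls Marlow.
Jonas and Marlow together hold 15% + 85% = 100% of Corven, so Jonas controls Corven.
Corven holds 36% of Auriga, so Jonas controls Auriga.
Auriga holds 63% of Sable, so Jonas controls Sable.
Jonas holds 77% of Windward, so Jonas controls Windward.
No other company's threshold is met.
Jonas controls 5 companies.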